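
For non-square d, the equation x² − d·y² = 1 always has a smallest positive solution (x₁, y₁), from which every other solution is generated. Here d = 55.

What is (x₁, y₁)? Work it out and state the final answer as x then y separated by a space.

d=55: √d = [7; 2,2,2,14] (ℓ=4, even), read p_3/q_3
step 0: (7, 1)  from 7·(1,0) + (0,1)
…
step 2: (37, 5)  from 2·(15,2) + (7,1)
step 3: (89, 12)  from 2·(37,5) + (15,2)
fundamental: x₁=89, y₁=12  (since 7921 − 55·144 = 1)

89 12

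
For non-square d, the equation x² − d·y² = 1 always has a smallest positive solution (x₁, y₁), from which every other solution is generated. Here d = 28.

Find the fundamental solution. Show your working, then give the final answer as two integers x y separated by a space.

127 24

d=28: √d = [5; 3,2,3,10] (ℓ=4, even), read p_3/q_3
step 0: (5, 1)  from 5·(1,0) + (0,1)
…
step 2: (37, 7)  from 2·(16,3) + (5,1)
step 3: (127, 24)  from 3·(37,7) + (16,3)
→ (127, 24).  Check: 127²=16129, 28·24²=16128, difference 1.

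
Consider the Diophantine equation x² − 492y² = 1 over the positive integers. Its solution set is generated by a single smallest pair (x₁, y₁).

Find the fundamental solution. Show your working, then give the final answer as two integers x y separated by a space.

29767 1342

[22; 5,1,1,10,1,1,5,44] for √492; ℓ=8 ⇒ convergent index 7
a_0=22:  p_0=22·1+0=22,  q_0=22·0+1=1
…
a_3=1:  p_3=1·133+111=244,  q_3=1·6+5=11
a_4=10:  p_4=10·244+133=2573,  q_4=10·11+6=116
…
a_6=1:  p_6=1·2817+2573=5390,  q_6=1·127+116=243
a_7=5:  p_7=5·5390+2817=29767,  q_7=5·243+127=1342
fundamental: x₁=29767, y₁=1342  (since 886074289 − 492·1800964 = 1)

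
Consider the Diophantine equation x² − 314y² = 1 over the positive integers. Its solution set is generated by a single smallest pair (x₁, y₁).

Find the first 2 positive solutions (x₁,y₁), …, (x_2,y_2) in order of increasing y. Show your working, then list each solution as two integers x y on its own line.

[17; 1,2,1,1,2,1,34] for √314; ℓ=7 ⇒ convergent index 13
step 0: (17, 1)  from 17·(1,0) + (0,1)
step 1: (18, 1)  from 1·(17,1) + (1,0)
step 2: (53, 3)  from 2·(18,1) + (17,1)
…
step 4: (124, 7)  from 1·(71,4) + (53,3)
…
step 7: (15381, 868)  from 34·(443,25) + (319,18)
step 8: (15824, 893)  from 1·(15381,868) + (443,25)
step 9: (47029, 2654)  from 2·(15824,893) + (15381,868)
…
step 12: (282617, 15949)  from 2·(109882,6201) + (62853,3547)
step 13: (392499, 22150)  from 1·(282617,15949) + (109882,6201)
fundamental: x₁=392499, y₁=22150  (since 154055465001 − 314·490622500 = 1)
k=2:  x_2 = 392499·392499+314·22150·22150 = 308110930001,  y_2 = 392499·22150+22150·392499 = 17387705700

392499 22150
308110930001 17387705700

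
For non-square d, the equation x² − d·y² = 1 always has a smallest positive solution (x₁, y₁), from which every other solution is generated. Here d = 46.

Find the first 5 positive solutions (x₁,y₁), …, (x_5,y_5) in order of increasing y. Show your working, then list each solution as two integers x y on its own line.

24335 3588
1184384449 174627960
57643991108495 8499142809612
2805533046066067201 413653280369188080
136545293294391499564175 20132505147069241043988

[6; 1,3,1,1,2,6,2,1,1,3,1,12] for √46; ℓ=12 ⇒ convergent index 11
step 0: (6, 1)  from 6·(1,0) + (0,1)
step 1: (7, 1)  from 1·(6,1) + (1,0)
step 2: (27, 4)  from 3·(7,1) + (6,1)
step 3: (34, 5)  from 1·(27,4) + (7,1)
…
step 5: (156, 23)  from 2·(61,9) + (34,5)
step 6: (997, 147)  from 6·(156,23) + (61,9)
…
step 8: (3147, 464)  from 1·(2150,317) + (997,147)
step 9: (5297, 781)  from 1·(3147,464) + (2150,317)
step 10: (19038, 2807)  from 3·(5297,781) + (3147,464)
step 11: (24335, 3588)  from 1·(19038,2807) + (5297,781)
(x₁, y₁) = (24335, 3588);  24335² − 46·3588² = 1 ✓
k=2:  x_2 = 24335·24335+46·3588·3588 = 1184384449,  y_2 = 24335·3588+3588·24335 = 174627960
k=3:  x_3 = 24335·1184384449+46·3588·174627960 = 57643991108495,  y_3 = 24335·174627960+3588·1184384449 = 8499142809612
k=4:  x_4 = 24335·57643991108495+46·3588·8499142809612 = 2805533046066067201,  y_4 = 24335·8499142809612+3588·57643991108495 = 413653280369188080
k=5:  x_5 = 24335·2805533046066067201+46·3588·413653280369188080 = 136545293294391499564175,  y_5 = 24335·413653280369188080+3588·2805533046066067201 = 20132505147069241043988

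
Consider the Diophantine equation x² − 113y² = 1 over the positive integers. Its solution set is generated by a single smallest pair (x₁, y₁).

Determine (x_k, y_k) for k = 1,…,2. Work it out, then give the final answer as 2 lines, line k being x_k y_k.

√113 → a₀=10, period (1,1,1,2,2,1,1,1,20); ℓ=9 odd so k=17
a_0=10:  p_0=10·1+0=10,  q_0=10·0+1=1
…
a_3=1:  p_3=1·21+11=32,  q_3=1·2+1=3
a_4=2:  p_4=2·32+21=85,  q_4=2·3+2=8
…
a_9=20:  p_9=20·776+489=16009,  q_9=20·73+46=1506
…
a_12=1:  p_12=1·32794+16785=49579,  q_12=1·3085+1579=4664
a_13=2:  p_13=2·49579+32794=131952,  q_13=2·4664+3085=12413
a_14=2:  p_14=2·131952+49579=313483,  q_14=2·12413+4664=29490
a_15=1:  p_15=1·313483+131952=445435,  q_15=1·29490+12413=41903
a_16=1:  p_16=1·445435+313483=758918,  q_16=1·41903+29490=71393
a_17=1:  p_17=1·758918+445435=1204353,  q_17=1·71393+41903=113296
(x₁, y₁) = (1204353, 113296);  1204353² − 113·113296² = 1 ✓
n=2: (1204353,113296)∘(1204353,113296) = (1204353·1204353+113·113296·113296, 1204353·113296+113296·1204353) = (2900932297217,272896754976)

1204353 113296
2900932297217 272896754976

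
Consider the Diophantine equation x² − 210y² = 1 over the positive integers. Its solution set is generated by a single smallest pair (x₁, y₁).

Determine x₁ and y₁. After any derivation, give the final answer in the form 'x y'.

√210 = [14; 2,28, …], period ℓ=2 (even) → k=1
k=0  a_k=14  p_k/q_k = 14/1
k=1  a_k=2  p_k/q_k = 29/2
→ (29, 2).  Check: 29²=841, 210·2²=840, difference 1.

29 2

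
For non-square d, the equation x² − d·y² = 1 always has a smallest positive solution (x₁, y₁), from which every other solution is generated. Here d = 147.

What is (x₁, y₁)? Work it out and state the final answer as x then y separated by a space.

97 8

√147 → a₀=12, period (8,24); ℓ=2 even so k=1
step 0: (12, 1)  from 12·(1,0) + (0,1)
step 1: (97, 8)  from 8·(12,1) + (1,0)
→ (97, 8).  Check: 97²=9409, 147·8²=9408, difference 1.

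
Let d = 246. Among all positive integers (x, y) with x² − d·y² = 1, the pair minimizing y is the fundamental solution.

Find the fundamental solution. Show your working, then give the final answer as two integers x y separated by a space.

√246 → a₀=15, period (1,2,5,1,14,1,5,2,1,30); ℓ=10 even so k=9
i=0: a=15 ⇒ p=15, q=1
i=1: a=1 ⇒ p=16, q=1
i=2: a=2 ⇒ p=47, q=3
i=3: a=5 ⇒ p=251, q=16
i=4: a=1 ⇒ p=298, q=19
…
i=7: a=5 ⇒ p=28028, q=1787
i=8: a=2 ⇒ p=60777, q=3875
i=9: a=1 ⇒ p=88805, q=5662
fundamental: x₁=88805, y₁=5662  (since 7886328025 − 246·32058244 = 1)

88805 5662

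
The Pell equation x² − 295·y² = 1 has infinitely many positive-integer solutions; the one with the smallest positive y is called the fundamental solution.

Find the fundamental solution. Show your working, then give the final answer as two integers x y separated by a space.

d=295: √d = [17; 5,1,2,3,2,6,2,3,2,1,5,34] (ℓ=12, even), read p_11/q_11
k=0  a_k=17  p_k/q_k = 17/1
k=1  a_k=5  p_k/q_k = 86/5
k=2  a_k=1  p_k/q_k = 103/6
k=3  a_k=2  p_k/q_k = 292/17
k=4  a_k=3  p_k/q_k = 979/57
…
k=6  a_k=6  p_k/q_k = 14479/843
…
k=8  a_k=3  p_k/q_k = 108103/6294
k=9  a_k=2  p_k/q_k = 247414/14405
k=10  a_k=1  p_k/q_k = 355517/20699
k=11  a_k=5  p_k/q_k = 2024999/117900
fundamental: x₁=2024999, y₁=117900  (since 4100620950001 − 295·13900410000 = 1)

2024999 117900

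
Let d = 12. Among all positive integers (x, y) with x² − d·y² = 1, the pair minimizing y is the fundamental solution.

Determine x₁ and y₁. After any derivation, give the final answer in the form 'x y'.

√12 = [3; 2,6, …], period ℓ=2 (even) → k=1
i=0: a=3 ⇒ p=3, q=1
i=1: a=2 ⇒ p=7, q=2
(x₁, y₁) = (7, 2);  7² − 12·2² = 1 ✓

7 2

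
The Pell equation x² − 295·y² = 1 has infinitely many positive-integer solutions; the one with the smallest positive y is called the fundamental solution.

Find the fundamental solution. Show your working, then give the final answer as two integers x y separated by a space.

2024999 117900

√295 → a₀=17, period (5,1,2,3,2,6,2,3,2,1,5,34); ℓ=12 even so k=11
k=0  a_k=17  p_k/q_k = 17/1
k=1  a_k=5  p_k/q_k = 86/5
…
k=4  a_k=3  p_k/q_k = 979/57
k=5  a_k=2  p_k/q_k = 2250/131
k=6  a_k=6  p_k/q_k = 14479/843
…
k=9  a_k=2  p_k/q_k = 247414/14405
k=10  a_k=1  p_k/q_k = 355517/20699
k=11  a_k=5  p_k/q_k = 2024999/117900
fundamental: x₁=2024999, y₁=117900  (since 4100620950001 − 295·13900410000 = 1)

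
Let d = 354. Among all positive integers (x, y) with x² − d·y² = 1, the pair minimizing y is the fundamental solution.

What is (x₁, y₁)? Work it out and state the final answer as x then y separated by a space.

[18; 1,4,2,2,18,2,2,4,1,36] for √354; ℓ=10 ⇒ convergent index 9
step 0: (18, 1)  from 18·(1,0) + (0,1)
step 1: (19, 1)  from 1·(18,1) + (1,0)
step 2: (94, 5)  from 4·(19,1) + (18,1)
step 3: (207, 11)  from 2·(94,5) + (19,1)
…
step 5: (9351, 497)  from 18·(508,27) + (207,11)
…
step 8: (210294, 11177)  from 4·(47771,2539) + (19210,1021)
step 9: (258065, 13716)  from 1·(210294,11177) + (47771,2539)
→ (258065, 13716).  Check: 258065²=66597544225, 354·13716²=66597544224, difference 1.

258065 13716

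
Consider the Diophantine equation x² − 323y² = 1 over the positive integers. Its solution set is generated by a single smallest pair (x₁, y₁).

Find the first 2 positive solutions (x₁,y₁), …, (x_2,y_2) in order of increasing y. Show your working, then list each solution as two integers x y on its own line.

18 1
647 36

√323 → a₀=17, period (1,34); ℓ=2 even so k=1
a_0=17:  p_0=17·1+0=17,  q_0=17·0+1=1
a_1=1:  p_1=1·17+1=18,  q_1=1·1+0=1
→ (18, 1).  Check: 18²=324, 323·1²=323, difference 1.
k=2:  x_2 = 18·18+323·1·1 = 647,  y_2 = 18·1+1·18 = 36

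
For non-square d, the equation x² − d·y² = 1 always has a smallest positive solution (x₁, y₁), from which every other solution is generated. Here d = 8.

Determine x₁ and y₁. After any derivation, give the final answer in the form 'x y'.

3 1

√8 = [2; 1,4, …], period ℓ=2 (even) → k=1
step 0: (2, 1)  from 2·(1,0) + (0,1)
step 1: (3, 1)  from 1·(2,1) + (1,0)
→ (3, 1).  Check: 3²=9, 8·1²=8, difference 1.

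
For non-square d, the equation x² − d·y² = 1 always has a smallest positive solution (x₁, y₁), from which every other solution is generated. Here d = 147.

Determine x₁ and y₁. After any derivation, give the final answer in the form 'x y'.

97 8

√147 = [12; 8,24, …], period ℓ=2 (even) → k=1
step 0: (12, 1)  from 12·(1,0) + (0,1)
step 1: (97, 8)  from 8·(12,1) + (1,0)
fundamental: x₁=97, y₁=8  (since 9409 − 147·64 = 1)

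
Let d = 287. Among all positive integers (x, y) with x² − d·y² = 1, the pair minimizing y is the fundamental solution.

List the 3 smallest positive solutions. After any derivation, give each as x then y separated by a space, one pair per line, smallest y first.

√287 → a₀=16, period (1,15,1,32); ℓ=4 even so k=3
a_0=16:  p_0=16·1+0=16,  q_0=16·0+1=1
…
a_2=15:  p_2=15·17+16=271,  q_2=15·1+1=16
a_3=1:  p_3=1·271+17=288,  q_3=1·16+1=17
→ (288, 17).  Check: 288²=82944, 287·17²=82943, difference 1.
n=2: (288,17)∘(288,17) = (288·288+287·17·17, 288·17+17·288) = (165887,9792)
n=3: (165887,9792)∘(288,17) = (288·165887+287·17·9792, 288·9792+17·165887) = (95550624,5640175)

288 17
165887 9792
95550624 5640175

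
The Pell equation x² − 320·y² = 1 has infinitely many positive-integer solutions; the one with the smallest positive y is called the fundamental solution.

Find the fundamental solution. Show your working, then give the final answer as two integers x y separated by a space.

161 9

[17; 1,7,1,34] for √320; ℓ=4 ⇒ convergent index 3
step 0: (17, 1)  from 17·(1,0) + (0,1)
step 1: (18, 1)  from 1·(17,1) + (1,0)
step 2: (143, 8)  from 7·(18,1) + (17,1)
step 3: (161, 9)  from 1·(143,8) + (18,1)
(x₁, y₁) = (161, 9);  161² − 320·9² = 1 ✓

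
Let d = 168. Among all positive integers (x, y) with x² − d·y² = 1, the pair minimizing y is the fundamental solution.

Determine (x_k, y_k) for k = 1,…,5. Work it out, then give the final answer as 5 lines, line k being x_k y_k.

√168 = [12; 1,24, …], period ℓ=2 (even) → k=1
a_0=12:  p_0=12·1+0=12,  q_0=12·0+1=1
a_1=1:  p_1=1·12+1=13,  q_1=1·1+0=1
(x₁, y₁) = (13, 1);  13² − 168·1² = 1 ✓
n=2: (13,1)∘(13,1) = (13·13+168·1·1, 13·1+1·13) = (337,26)
n=3: (337,26)∘(13,1) = (13·337+168·1·26, 13·26+1·337) = (8749,675)
n=4: (8749,675)∘(13,1) = (13·8749+168·1·675, 13·675+1·8749) = (227137,17524)
n=5: (227137,17524)∘(13,1) = (13·227137+168·1·17524, 13·17524+1·227137) = (5896813,454949)

13 1
337 26
8749 675
227137 17524
5896813 454949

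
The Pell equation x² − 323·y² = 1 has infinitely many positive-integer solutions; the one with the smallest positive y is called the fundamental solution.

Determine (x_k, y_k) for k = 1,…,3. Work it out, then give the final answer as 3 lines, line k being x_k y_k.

√323 = [17; 1,34, …], period ℓ=2 (even) → k=1
i=0: a=17 ⇒ p=17, q=1
i=1: a=1 ⇒ p=18, q=1
(x₁, y₁) = (18, 1);  18² − 323·1² = 1 ✓
(18+1√323)^2 = 647 + 36√323
(18+1√323)^3 = 23274 + 1295√323

18 1
647 36
23274 1295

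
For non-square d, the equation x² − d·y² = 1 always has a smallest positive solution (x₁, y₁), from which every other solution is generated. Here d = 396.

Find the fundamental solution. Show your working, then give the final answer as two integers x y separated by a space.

√396 = [19; 1,8,1,38, …], period ℓ=4 (even) → k=3
k=0  a_k=19  p_k/q_k = 19/1
k=1  a_k=1  p_k/q_k = 20/1
k=2  a_k=8  p_k/q_k = 179/9
k=3  a_k=1  p_k/q_k = 199/10
fundamental: x₁=199, y₁=10  (since 39601 − 396·100 = 1)

199 10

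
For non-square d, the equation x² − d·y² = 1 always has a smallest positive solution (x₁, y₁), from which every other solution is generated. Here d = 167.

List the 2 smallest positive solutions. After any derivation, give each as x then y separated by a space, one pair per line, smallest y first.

d=167: √d = [12; 1,11,1,24] (ℓ=4, even), read p_3/q_3
a_0=12:  p_0=12·1+0=12,  q_0=12·0+1=1
a_1=1:  p_1=1·12+1=13,  q_1=1·1+0=1
a_2=11:  p_2=11·13+12=155,  q_2=11·1+1=12
a_3=1:  p_3=1·155+13=168,  q_3=1·12+1=13
fundamental: x₁=168, y₁=13  (since 28224 − 167·169 = 1)
(168+13√167)^2 = 56447 + 4368√167

168 13
56447 4368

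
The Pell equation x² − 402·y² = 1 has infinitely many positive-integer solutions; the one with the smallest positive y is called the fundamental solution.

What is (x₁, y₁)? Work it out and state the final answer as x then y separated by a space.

√402 → a₀=20, period (20,40); ℓ=2 even so k=1
step 0: (20, 1)  from 20·(1,0) + (0,1)
step 1: (401, 20)  from 20·(20,1) + (1,0)
(x₁, y₁) = (401, 20);  401² − 402·20² = 1 ✓

401 20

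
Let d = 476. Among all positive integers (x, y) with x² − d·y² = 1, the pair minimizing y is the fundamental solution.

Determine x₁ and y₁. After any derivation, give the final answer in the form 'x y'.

√476 = [21; 1,4,2,10,2,4,1,42, …], period ℓ=8 (even) → k=7
k=0  a_k=21  p_k/q_k = 21/1
…
k=2  a_k=4  p_k/q_k = 109/5
…
k=4  a_k=10  p_k/q_k = 2509/115
k=5  a_k=2  p_k/q_k = 5258/241
k=6  a_k=4  p_k/q_k = 23541/1079
k=7  a_k=1  p_k/q_k = 28799/1320
→ (28799, 1320).  Check: 28799²=829382401, 476·1320²=829382400, difference 1.

28799 1320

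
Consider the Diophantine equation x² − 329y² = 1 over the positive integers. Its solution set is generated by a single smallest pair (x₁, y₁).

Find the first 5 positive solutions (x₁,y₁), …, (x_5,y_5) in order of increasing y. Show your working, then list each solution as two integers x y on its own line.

2376415 131016
11294696504449 622696775280
53681772387237964255 2959571914453911384
255140338255224918953587201 14066342182173360946441440
1212638653869526969777790618564575 66854933113696055535160815363816

[18; 7,4,2,1,1,4,1,1,2,4,7,36] for √329; ℓ=12 ⇒ convergent index 11
i=0: a=18 ⇒ p=18, q=1
i=1: a=7 ⇒ p=127, q=7
i=2: a=4 ⇒ p=526, q=29
i=3: a=2 ⇒ p=1179, q=65
i=4: a=1 ⇒ p=1705, q=94
…
i=6: a=4 ⇒ p=13241, q=730
i=7: a=1 ⇒ p=16125, q=889
i=8: a=1 ⇒ p=29366, q=1619
…
i=10: a=4 ⇒ p=328794, q=18127
i=11: a=7 ⇒ p=2376415, q=131016
(x₁, y₁) = (2376415, 131016);  2376415² − 329·131016² = 1 ✓
(2376415+131016√329)^2 = 11294696504449 + 622696775280√329
(2376415+131016√329)^3 = 53681772387237964255 + 2959571914453911384√329
(2376415+131016√329)^4 = 255140338255224918953587201 + 14066342182173360946441440√329
(2376415+131016√329)^5 = 1212638653869526969777790618564575 + 66854933113696055535160815363816√329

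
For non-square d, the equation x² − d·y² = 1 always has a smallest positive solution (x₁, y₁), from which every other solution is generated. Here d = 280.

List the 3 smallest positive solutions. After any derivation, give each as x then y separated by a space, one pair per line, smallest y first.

[16; 1,2,1,2,1,32] for √280; ℓ=6 ⇒ convergent index 5
step 0: (16, 1)  from 16·(1,0) + (0,1)
…
step 4: (184, 11)  from 2·(67,4) + (50,3)
step 5: (251, 15)  from 1·(184,11) + (67,4)
→ (251, 15).  Check: 251²=63001, 280·15²=63000, difference 1.
n=2: (251,15)∘(251,15) = (251·251+280·15·15, 251·15+15·251) = (126001,7530)
n=3: (126001,7530)∘(251,15) = (251·126001+280·15·7530, 251·7530+15·126001) = (63252251,3780045)

251 15
126001 7530
63252251 3780045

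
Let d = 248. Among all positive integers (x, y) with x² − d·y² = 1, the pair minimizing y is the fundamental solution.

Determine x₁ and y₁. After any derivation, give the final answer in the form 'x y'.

63 4

d=248: √d = [15; 1,2,1,30] (ℓ=4, even), read p_3/q_3
a_0=15:  p_0=15·1+0=15,  q_0=15·0+1=1
…
a_2=2:  p_2=2·16+15=47,  q_2=2·1+1=3
a_3=1:  p_3=1·47+16=63,  q_3=1·3+1=4
fundamental: x₁=63, y₁=4  (since 3969 − 248·16 = 1)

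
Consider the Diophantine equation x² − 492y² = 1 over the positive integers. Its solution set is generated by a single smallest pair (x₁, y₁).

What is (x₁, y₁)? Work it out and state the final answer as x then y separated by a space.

d=492: √d = [22; 5,1,1,10,1,1,5,44] (ℓ=8, even), read p_7/q_7
a_0=22:  p_0=22·1+0=22,  q_0=22·0+1=1
…
a_6=1:  p_6=1·2817+2573=5390,  q_6=1·127+116=243
a_7=5:  p_7=5·5390+2817=29767,  q_7=5·243+127=1342
fundamental: x₁=29767, y₁=1342  (since 886074289 − 492·1800964 = 1)

29767 1342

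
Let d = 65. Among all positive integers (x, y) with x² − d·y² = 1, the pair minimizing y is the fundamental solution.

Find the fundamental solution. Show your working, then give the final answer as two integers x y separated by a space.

129 16

√65 → a₀=8, period (16); ℓ=1 odd so k=1
i=0: a=8 ⇒ p=8, q=1
i=1: a=16 ⇒ p=129, q=16
(x₁, y₁) = (129, 16);  129² − 65·16² = 1 ✓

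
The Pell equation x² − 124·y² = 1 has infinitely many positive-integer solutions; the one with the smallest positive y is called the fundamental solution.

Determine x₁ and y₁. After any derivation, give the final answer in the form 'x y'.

√124 = [11; 7,2,1,1,1,…,2,7,22, …], period ℓ=16 (even) → k=15
a_0=11:  p_0=11·1+0=11,  q_0=11·0+1=1
…
a_6=3:  p_6=3·657+412=2383,  q_6=3·59+37=214
…
a_13=1:  p_13=1·152167+84875=237042,  q_13=1·13665+7622=21287
a_14=2:  p_14=2·237042+152167=626251,  q_14=2·21287+13665=56239
a_15=7:  p_15=7·626251+237042=4620799,  q_15=7·56239+21287=414960
→ (4620799, 414960).  Check: 4620799²=21351783398401, 124·414960²=21351783398400, difference 1.

4620799 414960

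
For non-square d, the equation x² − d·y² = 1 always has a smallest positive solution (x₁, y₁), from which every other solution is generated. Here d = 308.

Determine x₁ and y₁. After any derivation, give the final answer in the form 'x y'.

d=308: √d = [17; 1,1,4,1,1,34] (ℓ=6, even), read p_5/q_5
a_0=17:  p_0=17·1+0=17,  q_0=17·0+1=1
…
a_2=1:  p_2=1·18+17=35,  q_2=1·1+1=2
…
a_4=1:  p_4=1·158+35=193,  q_4=1·9+2=11
a_5=1:  p_5=1·193+158=351,  q_5=1·11+9=20
(x₁, y₁) = (351, 20);  351² − 308·20² = 1 ✓

351 20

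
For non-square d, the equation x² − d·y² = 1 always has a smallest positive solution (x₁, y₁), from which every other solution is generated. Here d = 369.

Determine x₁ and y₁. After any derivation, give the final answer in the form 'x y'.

8396801 437120

[19; 4,1,3,2,7,4,7,2,3,1,4,38] for √369; ℓ=12 ⇒ convergent index 11
k=0  a_k=19  p_k/q_k = 19/1
k=1  a_k=4  p_k/q_k = 77/4
…
k=3  a_k=3  p_k/q_k = 365/19
…
k=5  a_k=7  p_k/q_k = 6147/320
…
k=8  a_k=2  p_k/q_k = 393504/20485
k=9  a_k=3  p_k/q_k = 1364557/71036
k=10  a_k=1  p_k/q_k = 1758061/91521
k=11  a_k=4  p_k/q_k = 8396801/437120
fundamental: x₁=8396801, y₁=437120  (since 70506267033601 − 369·191073894400 = 1)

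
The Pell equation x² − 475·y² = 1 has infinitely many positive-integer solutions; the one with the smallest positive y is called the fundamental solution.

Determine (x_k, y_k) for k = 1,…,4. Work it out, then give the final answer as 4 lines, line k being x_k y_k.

57799 2652
6681448801 306565896
772362118440199 35438404443156
89283516160768675201 4096608676513381392

√475 = [21; 1,3,1,6,2,6,1,3,1,42, …], period ℓ=10 (even) → k=9
step 0: (21, 1)  from 21·(1,0) + (0,1)
step 1: (22, 1)  from 1·(21,1) + (1,0)
…
step 5: (1591, 73)  from 2·(741,34) + (109,5)
step 6: (10287, 472)  from 6·(1591,73) + (741,34)
step 7: (11878, 545)  from 1·(10287,472) + (1591,73)
step 8: (45921, 2107)  from 3·(11878,545) + (10287,472)
step 9: (57799, 2652)  from 1·(45921,2107) + (11878,545)
(x₁, y₁) = (57799, 2652);  57799² − 475·2652² = 1 ✓
n=2: (57799,2652)∘(57799,2652) = (57799·57799+475·2652·2652, 57799·2652+2652·57799) = (6681448801,306565896)
n=3: (6681448801,306565896)∘(57799,2652) = (57799·6681448801+475·2652·306565896, 57799·306565896+2652·6681448801) = (772362118440199,35438404443156)
n=4: (772362118440199,35438404443156)∘(57799,2652) = (57799·772362118440199+475·2652·35438404443156, 57799·35438404443156+2652·772362118440199) = (89283516160768675201,4096608676513381392)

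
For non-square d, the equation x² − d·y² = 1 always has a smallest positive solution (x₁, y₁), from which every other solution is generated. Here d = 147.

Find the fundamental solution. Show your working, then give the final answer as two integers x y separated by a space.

√147 = [12; 8,24, …], period ℓ=2 (even) → k=1
k=0  a_k=12  p_k/q_k = 12/1
k=1  a_k=8  p_k/q_k = 97/8
fundamental: x₁=97, y₁=8  (since 9409 − 147·64 = 1)

97 8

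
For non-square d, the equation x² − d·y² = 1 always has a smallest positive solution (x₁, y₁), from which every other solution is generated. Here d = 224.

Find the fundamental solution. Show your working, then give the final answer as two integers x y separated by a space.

[14; 1,28] for √224; ℓ=2 ⇒ convergent index 1
k=0  a_k=14  p_k/q_k = 14/1
k=1  a_k=1  p_k/q_k = 15/1
fundamental: x₁=15, y₁=1  (since 225 − 224·1 = 1)

15 1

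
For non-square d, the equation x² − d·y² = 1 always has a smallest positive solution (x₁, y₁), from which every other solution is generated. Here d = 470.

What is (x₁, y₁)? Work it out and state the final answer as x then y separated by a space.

1691 78

[21; 1,2,8,2,1,42] for √470; ℓ=6 ⇒ convergent index 5
a_0=21:  p_0=21·1+0=21,  q_0=21·0+1=1
…
a_2=2:  p_2=2·22+21=65,  q_2=2·1+1=3
a_3=8:  p_3=8·65+22=542,  q_3=8·3+1=25
a_4=2:  p_4=2·542+65=1149,  q_4=2·25+3=53
a_5=1:  p_5=1·1149+542=1691,  q_5=1·53+25=78
(x₁, y₁) = (1691, 78);  1691² − 470·78² = 1 ✓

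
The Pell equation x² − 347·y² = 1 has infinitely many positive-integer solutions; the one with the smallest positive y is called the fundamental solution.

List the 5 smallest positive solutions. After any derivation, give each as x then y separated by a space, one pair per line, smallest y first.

√347 → a₀=18, period (1,1,1,2,4,…,1,1,36); ℓ=14 even so k=13
k=0  a_k=18  p_k/q_k = 18/1
k=1  a_k=1  p_k/q_k = 19/1
k=2  a_k=1  p_k/q_k = 37/2
…
k=4  a_k=2  p_k/q_k = 149/8
k=5  a_k=4  p_k/q_k = 652/35
…
k=12  a_k=1  p_k/q_k = 402885/21628
k=13  a_k=1  p_k/q_k = 641602/34443
fundamental: x₁=641602, y₁=34443  (since 411653126404 − 347·1186320249 = 1)
(x_2, y_2) = (641602·641602 + 347·34443·34443, 641602·34443 + 34443·641602) = (823306252807, 44197395372)
(x_3, y_3) = (641602·823306252807 + 347·34443·44197395372, 641602·44197395372 + 34443·823306252807) = (1056469876826312026, 56714274530897445)
(x_4, y_4) = (641602·1056469876826312026 + 347·34443·56714274530897445, 641602·56714274530897445 + 34443·1056469876826312026) = (1355666371822207590758497, 72775983935101527618408)
(x_5, y_5) = (641602·1355666371822207590758497 + 347·34443·72775983935101527618408, 641602·72775983935101527618408 + 34443·1355666371822207590758497) = (1739596510986687599414840072362, 93386433689401306371520721787)

641602 34443
823306252807 44197395372
1056469876826312026 56714274530897445
1355666371822207590758497 72775983935101527618408
1739596510986687599414840072362 93386433689401306371520721787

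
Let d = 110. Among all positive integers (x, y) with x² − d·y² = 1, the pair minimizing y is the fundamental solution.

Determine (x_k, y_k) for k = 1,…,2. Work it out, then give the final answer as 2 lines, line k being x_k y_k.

21 2
881 84

√110 = [10; 2,20, …], period ℓ=2 (even) → k=1
i=0: a=10 ⇒ p=10, q=1
i=1: a=2 ⇒ p=21, q=2
(x₁, y₁) = (21, 2);  21² − 110·2² = 1 ✓
(x_2, y_2) = (21·21 + 110·2·2, 21·2 + 2·21) = (881, 84)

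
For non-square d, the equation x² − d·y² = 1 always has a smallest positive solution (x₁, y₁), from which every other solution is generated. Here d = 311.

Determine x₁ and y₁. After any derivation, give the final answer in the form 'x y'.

16883880 957397

√311 → a₀=17, period (1,1,1,2,1,…,1,1,34); ℓ=16 even so k=15
step 0: (17, 1)  from 17·(1,0) + (0,1)
step 1: (18, 1)  from 1·(17,1) + (1,0)
step 2: (35, 2)  from 1·(18,1) + (17,1)
step 3: (53, 3)  from 1·(35,2) + (18,1)
…
step 6: (1305, 74)  from 6·(194,11) + (141,8)
step 7: (4109, 233)  from 3·(1305,74) + (194,11)
…
step 9: (217583, 12338)  from 3·(71158,4035) + (4109,233)
step 10: (1376656, 78063)  from 6·(217583,12338) + (71158,4035)
…
step 12: (4565134, 258865)  from 2·(1594239,90401) + (1376656,78063)
step 13: (6159373, 349266)  from 1·(4565134,258865) + (1594239,90401)
step 14: (10724507, 608131)  from 1·(6159373,349266) + (4565134,258865)
step 15: (16883880, 957397)  from 1·(10724507,608131) + (6159373,349266)
→ (16883880, 957397).  Check: 16883880²=285065403854400, 311·957397²=285065403854399, difference 1.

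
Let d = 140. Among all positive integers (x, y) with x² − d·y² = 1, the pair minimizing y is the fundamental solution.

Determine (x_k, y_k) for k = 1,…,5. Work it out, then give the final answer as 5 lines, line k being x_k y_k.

71 6
10081 852
1431431 120978
203253121 17178024
28860511751 2439158430

√140 = [11; 1,4,1,22, …], period ℓ=4 (even) → k=3
a_0=11:  p_0=11·1+0=11,  q_0=11·0+1=1
…
a_2=4:  p_2=4·12+11=59,  q_2=4·1+1=5
a_3=1:  p_3=1·59+12=71,  q_3=1·5+1=6
→ (71, 6).  Check: 71²=5041, 140·6²=5040, difference 1.
n=2: (71,6)∘(71,6) = (71·71+140·6·6, 71·6+6·71) = (10081,852)
n=3: (10081,852)∘(71,6) = (71·10081+140·6·852, 71·852+6·10081) = (1431431,120978)
n=4: (1431431,120978)∘(71,6) = (71·1431431+140·6·120978, 71·120978+6·1431431) = (203253121,17178024)
n=5: (203253121,17178024)∘(71,6) = (71·203253121+140·6·17178024, 71·17178024+6·203253121) = (28860511751,2439158430)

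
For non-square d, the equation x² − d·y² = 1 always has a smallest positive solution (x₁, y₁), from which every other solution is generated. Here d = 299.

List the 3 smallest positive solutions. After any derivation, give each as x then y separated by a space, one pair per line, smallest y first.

415 24
344449 19920
285892255 16533576

[17; 3,2,3,34] for √299; ℓ=4 ⇒ convergent index 3
i=0: a=17 ⇒ p=17, q=1
i=1: a=3 ⇒ p=52, q=3
i=2: a=2 ⇒ p=121, q=7
i=3: a=3 ⇒ p=415, q=24
→ (415, 24).  Check: 415²=172225, 299·24²=172224, difference 1.
(x_2, y_2) = (415·415 + 299·24·24, 415·24 + 24·415) = (344449, 19920)
(x_3, y_3) = (415·344449 + 299·24·19920, 415·19920 + 24·344449) = (285892255, 16533576)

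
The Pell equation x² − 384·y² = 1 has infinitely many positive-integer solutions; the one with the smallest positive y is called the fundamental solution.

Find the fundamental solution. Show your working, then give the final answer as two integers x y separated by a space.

[19; 1,1,2,9,2,1,1,38] for √384; ℓ=8 ⇒ convergent index 7
k=0  a_k=19  p_k/q_k = 19/1
k=1  a_k=1  p_k/q_k = 20/1
…
k=3  a_k=2  p_k/q_k = 98/5
…
k=5  a_k=2  p_k/q_k = 1940/99
k=6  a_k=1  p_k/q_k = 2861/146
k=7  a_k=1  p_k/q_k = 4801/245
fundamental: x₁=4801, y₁=245  (since 23049601 − 384·60025 = 1)

4801 245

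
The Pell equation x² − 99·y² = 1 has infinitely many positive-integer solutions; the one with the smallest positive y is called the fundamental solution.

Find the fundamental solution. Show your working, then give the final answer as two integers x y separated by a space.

d=99: √d = [9; 1,18] (ℓ=2, even), read p_1/q_1
i=0: a=9 ⇒ p=9, q=1
i=1: a=1 ⇒ p=10, q=1
fundamental: x₁=10, y₁=1  (since 100 − 99·1 = 1)

10 1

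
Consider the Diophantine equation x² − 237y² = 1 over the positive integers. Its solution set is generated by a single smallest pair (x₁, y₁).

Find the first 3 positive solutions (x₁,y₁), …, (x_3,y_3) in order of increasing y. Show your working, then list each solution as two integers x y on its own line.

√237 → a₀=15, period (2,1,1,7,10,7,1,1,2,30); ℓ=10 even so k=9
k=0  a_k=15  p_k/q_k = 15/1
…
k=3  a_k=1  p_k/q_k = 77/5
k=4  a_k=7  p_k/q_k = 585/38
k=5  a_k=10  p_k/q_k = 5927/385
k=6  a_k=7  p_k/q_k = 42074/2733
…
k=8  a_k=1  p_k/q_k = 90075/5851
k=9  a_k=2  p_k/q_k = 228151/14820
→ (228151, 14820).  Check: 228151²=52052878801, 237·14820²=52052878800, difference 1.
k=2:  x_2 = 228151·228151+237·14820·14820 = 104105757601,  y_2 = 228151·14820+14820·228151 = 6762395640
k=3:  x_3 = 228151·104105757601+237·14820·6762395640 = 47503665404623351,  y_3 = 228151·6762395640+14820·104105757601 = 3085694655308460

228151 14820
104105757601 6762395640
47503665404623351 3085694655308460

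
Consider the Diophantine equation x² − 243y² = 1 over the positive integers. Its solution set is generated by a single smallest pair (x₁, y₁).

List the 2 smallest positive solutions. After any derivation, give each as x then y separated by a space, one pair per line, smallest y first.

√243 = [15; 1,1,2,3,15,3,2,1,1,30, …], period ℓ=10 (even) → k=9
a_0=15:  p_0=15·1+0=15,  q_0=15·0+1=1
a_1=1:  p_1=1·15+1=16,  q_1=1·1+0=1
…
a_7=2:  p_7=2·12424+4053=28901,  q_7=2·797+260=1854
a_8=1:  p_8=1·28901+12424=41325,  q_8=1·1854+797=2651
a_9=1:  p_9=1·41325+28901=70226,  q_9=1·2651+1854=4505
(x₁, y₁) = (70226, 4505);  70226² − 243·4505² = 1 ✓
n=2: (70226,4505)∘(70226,4505) = (70226·70226+243·4505·4505, 70226·4505+4505·70226) = (9863382151,632736260)

70226 4505
9863382151 632736260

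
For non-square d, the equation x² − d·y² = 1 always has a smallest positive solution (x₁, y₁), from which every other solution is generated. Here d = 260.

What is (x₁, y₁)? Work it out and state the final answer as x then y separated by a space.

129 8

√260 = [16; 8,32, …], period ℓ=2 (even) → k=1
step 0: (16, 1)  from 16·(1,0) + (0,1)
step 1: (129, 8)  from 8·(16,1) + (1,0)
fundamental: x₁=129, y₁=8  (since 16641 − 260·64 = 1)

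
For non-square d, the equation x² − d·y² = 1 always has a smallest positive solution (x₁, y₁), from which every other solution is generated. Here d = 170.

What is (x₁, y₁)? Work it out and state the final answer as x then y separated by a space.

339 26

√170 → a₀=13, period (26); ℓ=1 odd so k=1
a_0=13:  p_0=13·1+0=13,  q_0=13·0+1=1
a_1=26:  p_1=26·13+1=339,  q_1=26·1+0=26
→ (339, 26).  Check: 339²=114921, 170·26²=114920, difference 1.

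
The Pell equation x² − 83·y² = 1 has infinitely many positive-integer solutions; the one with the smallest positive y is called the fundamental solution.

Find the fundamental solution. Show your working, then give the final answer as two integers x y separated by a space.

82 9

√83 → a₀=9, period (9,18); ℓ=2 even so k=1
i=0: a=9 ⇒ p=9, q=1
i=1: a=9 ⇒ p=82, q=9
fundamental: x₁=82, y₁=9  (since 6724 − 83·81 = 1)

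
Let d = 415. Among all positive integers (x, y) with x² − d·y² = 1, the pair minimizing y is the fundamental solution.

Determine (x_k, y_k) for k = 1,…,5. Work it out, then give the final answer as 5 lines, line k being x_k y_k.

d=415: √d = [20; 2,1,2,4,6,…,1,2,40] (ℓ=16, even), read p_15/q_15
k=0  a_k=20  p_k/q_k = 20/1
k=1  a_k=2  p_k/q_k = 41/2
k=2  a_k=1  p_k/q_k = 61/3
k=3  a_k=2  p_k/q_k = 163/8
k=4  a_k=4  p_k/q_k = 713/35
k=5  a_k=6  p_k/q_k = 4441/218
k=6  a_k=1  p_k/q_k = 5154/253
…
k=8  a_k=3  p_k/q_k = 33939/1666
k=9  a_k=1  p_k/q_k = 43534/2137
k=10  a_k=1  p_k/q_k = 77473/3803
k=11  a_k=6  p_k/q_k = 508372/24955
k=12  a_k=4  p_k/q_k = 2110961/103623
…
k=14  a_k=1  p_k/q_k = 6841255/335824
k=15  a_k=2  p_k/q_k = 18412804/903849
→ (18412804, 903849).  Check: 18412804²=339031351142416, 415·903849²=339031351142415, difference 1.
(x_2, y_2) = (18412804·18412804 + 415·903849·903849, 18412804·903849 + 903849·18412804) = (678062702284831, 33284788965192)
(x_3, y_3) = (18412804·678062702284831 + 415·903849·33284788965192, 18412804·33284788965192 + 903849·678062702284831) = (24970071273761872339444, 1225732590794885332887)
(x_4, y_4) = (18412804·24970071273761872339444 + 415·903849·1225732590794885332887, 18412804·1225732590794885332887 + 903849·24970071273761872339444) = (919538056459614718055705397121, 45138347901436822389057205104)
(x_5, y_5) = (18412804·919538056459614718055705397121 + 415·903849·45138347901436822389057205104, 18412804·45138347901436822389057205104 + 903849·919538056459614718055705397121) = (33862548008263614468078655355989935124, 1662247105585933832332453329850170345)

18412804 903849
678062702284831 33284788965192
24970071273761872339444 1225732590794885332887
919538056459614718055705397121 45138347901436822389057205104
33862548008263614468078655355989935124 1662247105585933832332453329850170345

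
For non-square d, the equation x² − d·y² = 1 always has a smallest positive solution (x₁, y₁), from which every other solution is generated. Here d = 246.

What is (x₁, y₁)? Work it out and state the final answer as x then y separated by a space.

88805 5662

[15; 1,2,5,1,14,1,5,2,1,30] for √246; ℓ=10 ⇒ convergent index 9
i=0: a=15 ⇒ p=15, q=1
…
i=2: a=2 ⇒ p=47, q=3
i=3: a=5 ⇒ p=251, q=16
…
i=6: a=1 ⇒ p=4721, q=301
…
i=8: a=2 ⇒ p=60777, q=3875
i=9: a=1 ⇒ p=88805, q=5662
→ (88805, 5662).  Check: 88805²=7886328025, 246·5662²=7886328024, difference 1.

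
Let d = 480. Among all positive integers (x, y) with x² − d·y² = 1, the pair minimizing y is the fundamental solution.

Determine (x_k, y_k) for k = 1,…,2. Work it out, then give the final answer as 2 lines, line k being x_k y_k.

241 11
116161 5302

[21; 1,9,1,42] for √480; ℓ=4 ⇒ convergent index 3
a_0=21:  p_0=21·1+0=21,  q_0=21·0+1=1
…
a_2=9:  p_2=9·22+21=219,  q_2=9·1+1=10
a_3=1:  p_3=1·219+22=241,  q_3=1·10+1=11
fundamental: x₁=241, y₁=11  (since 58081 − 480·121 = 1)
n=2: (241,11)∘(241,11) = (241·241+480·11·11, 241·11+11·241) = (116161,5302)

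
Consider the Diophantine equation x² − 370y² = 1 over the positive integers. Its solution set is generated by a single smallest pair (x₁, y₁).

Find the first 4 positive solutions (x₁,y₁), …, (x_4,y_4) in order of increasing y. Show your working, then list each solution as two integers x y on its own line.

213859 11118
91471343761 4755368724
39123940210553539 2033956799880714
16734013458886067250241 869959934526623861928

√370 = [19; 4,4,38, …], period ℓ=3 (odd) → k=5
i=0: a=19 ⇒ p=19, q=1
…
i=2: a=4 ⇒ p=327, q=17
…
i=4: a=4 ⇒ p=50339, q=2617
i=5: a=4 ⇒ p=213859, q=11118
(x₁, y₁) = (213859, 11118);  213859² − 370·11118² = 1 ✓
(x_2, y_2) = (213859·213859 + 370·11118·11118, 213859·11118 + 11118·213859) = (91471343761, 4755368724)
(x_3, y_3) = (213859·91471343761 + 370·11118·4755368724, 213859·4755368724 + 11118·91471343761) = (39123940210553539, 2033956799880714)
(x_4, y_4) = (213859·39123940210553539 + 370·11118·2033956799880714, 213859·2033956799880714 + 11118·39123940210553539) = (16734013458886067250241, 869959934526623861928)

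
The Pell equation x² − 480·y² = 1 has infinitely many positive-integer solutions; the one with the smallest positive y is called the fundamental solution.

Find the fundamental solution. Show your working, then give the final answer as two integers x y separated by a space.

241 11

[21; 1,9,1,42] for √480; ℓ=4 ⇒ convergent index 3
k=0  a_k=21  p_k/q_k = 21/1
k=1  a_k=1  p_k/q_k = 22/1
k=2  a_k=9  p_k/q_k = 219/10
k=3  a_k=1  p_k/q_k = 241/11
(x₁, y₁) = (241, 11);  241² − 480·11² = 1 ✓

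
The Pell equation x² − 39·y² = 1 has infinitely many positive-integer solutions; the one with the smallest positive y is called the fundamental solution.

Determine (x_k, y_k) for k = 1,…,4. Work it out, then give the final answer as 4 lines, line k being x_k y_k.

25 4
1249 200
62425 9996
3120001 499600

[6; 4,12] for √39; ℓ=2 ⇒ convergent index 1
step 0: (6, 1)  from 6·(1,0) + (0,1)
step 1: (25, 4)  from 4·(6,1) + (1,0)
fundamental: x₁=25, y₁=4  (since 625 − 39·16 = 1)
(25+4√39)^2 = 1249 + 200√39
(25+4√39)^3 = 62425 + 9996√39
(25+4√39)^4 = 3120001 + 499600√39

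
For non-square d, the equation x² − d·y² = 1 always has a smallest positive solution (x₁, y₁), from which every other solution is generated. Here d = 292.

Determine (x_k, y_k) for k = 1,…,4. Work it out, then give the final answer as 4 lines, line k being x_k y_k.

[17; 11,2,1,3,8,3,1,2,11,34] for √292; ℓ=10 ⇒ convergent index 9
k=0  a_k=17  p_k/q_k = 17/1
k=1  a_k=11  p_k/q_k = 188/11
k=2  a_k=2  p_k/q_k = 393/23
k=3  a_k=1  p_k/q_k = 581/34
k=4  a_k=3  p_k/q_k = 2136/125
k=5  a_k=8  p_k/q_k = 17669/1034
…
k=7  a_k=1  p_k/q_k = 72812/4261
k=8  a_k=2  p_k/q_k = 200767/11749
k=9  a_k=11  p_k/q_k = 2281249/133500
→ (2281249, 133500).  Check: 2281249²=5204097000001, 292·133500²=5204097000000, difference 1.
k=2:  x_2 = 2281249·2281249+292·133500·133500 = 10408194000001,  y_2 = 2281249·133500+133500·2281249 = 609093483000
k=3:  x_3 = 2281249·10408194000001+292·133500·609093483000 = 47487364308614281249,  y_3 = 2281249·609093483000+133500·10408194000001 = 2778987798000400500
k=4:  x_4 = 2281249·47487364308614281249+292·133500·2778987798000400500 = 216661004683313632776000001,  y_4 = 2281249·2778987798000400500+133500·47487364308614281249 = 12679126270400622186966000

2281249 133500
10408194000001 609093483000
47487364308614281249 2778987798000400500
216661004683313632776000001 12679126270400622186966000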